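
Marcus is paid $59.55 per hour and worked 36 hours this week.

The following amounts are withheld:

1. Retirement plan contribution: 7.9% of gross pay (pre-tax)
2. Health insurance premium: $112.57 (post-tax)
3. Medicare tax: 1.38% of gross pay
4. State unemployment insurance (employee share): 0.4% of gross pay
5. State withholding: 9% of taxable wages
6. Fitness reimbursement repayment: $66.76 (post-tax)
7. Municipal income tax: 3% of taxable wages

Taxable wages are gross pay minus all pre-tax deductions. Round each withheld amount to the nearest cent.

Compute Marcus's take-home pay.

Gross pay: 36 × $59.55 = $2,143.80
Retirement plan contribution: $2,143.80 × 0.079 = $169.36
Taxable wages = $2,143.80 − $169.36 = $1,974.44
Municipal income tax: $1,974.44 × 0.03 = $59.23
State withholding: $1,974.44 × 0.09 = $177.70
Medicare tax: $2,143.80 × 0.0138 = $29.58
State unemployment insurance (employee share): $2,143.80 × 0.004 = $8.58
Health insurance premium: $112.57
Fitness reimbursement repayment: $66.76
Total deductions = $169.36 + $59.23 + $177.70 + $29.58 + $8.58 + $112.57 + $66.76 = $623.78
Net pay = $2,143.80 − $623.78 = $1,520.02

$1,520.02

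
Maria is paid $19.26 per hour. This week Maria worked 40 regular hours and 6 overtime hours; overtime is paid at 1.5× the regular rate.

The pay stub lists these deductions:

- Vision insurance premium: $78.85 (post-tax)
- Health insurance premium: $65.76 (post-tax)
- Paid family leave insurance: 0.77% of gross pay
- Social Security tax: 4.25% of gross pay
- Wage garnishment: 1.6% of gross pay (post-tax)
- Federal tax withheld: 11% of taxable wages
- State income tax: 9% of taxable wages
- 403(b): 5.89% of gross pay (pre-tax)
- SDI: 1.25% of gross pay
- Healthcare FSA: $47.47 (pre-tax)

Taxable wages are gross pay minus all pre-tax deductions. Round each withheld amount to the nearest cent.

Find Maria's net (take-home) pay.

$453.66

Regular pay: 40 × $19.26 = $770.40
Overtime pay: 6 × $19.26 × 1.5 = $173.34
Gross pay = $770.40 + $173.34 = $943.74
Healthcare FSA: $47.47
403(b): $943.74 × 0.0589 = $55.59
Pre-tax total = $47.47 + $55.59 = $103.06
Taxable wages = $943.74 − $103.06 = $840.68
State income tax: $840.68 × 0.09 = $75.66
Federal tax withheld: $840.68 × 0.11 = $92.47
Paid family leave insurance: $943.74 × 0.0077 = $7.27
SDI: $943.74 × 0.0125 = $11.80
Social Security tax: $943.74 × 0.0425 = $40.11
Wage garnishment: $943.74 × 0.016 = $15.10
Health insurance premium: $65.76
Vision insurance premium: $78.85
Total deductions = $47.47 + $55.59 + $75.66 + $92.47 + $7.27 + $11.80 + $40.11 + $15.10 + $65.76 + $78.85 = $490.08
Net pay = $943.74 − $490.08 = $453.66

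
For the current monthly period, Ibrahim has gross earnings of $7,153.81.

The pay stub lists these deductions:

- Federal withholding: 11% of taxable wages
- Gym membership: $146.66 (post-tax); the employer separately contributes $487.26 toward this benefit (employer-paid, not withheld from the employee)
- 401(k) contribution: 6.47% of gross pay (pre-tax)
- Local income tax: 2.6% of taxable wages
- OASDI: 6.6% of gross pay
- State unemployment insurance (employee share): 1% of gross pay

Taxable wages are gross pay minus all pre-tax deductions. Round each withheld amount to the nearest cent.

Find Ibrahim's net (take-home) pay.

401(k) contribution: $7,153.81 × 0.0647 = $462.85
Taxable wages = $7,153.81 − $462.85 = $6,690.96
Local income tax: $6,690.96 × 0.026 = $173.96
Federal withholding: $6,690.96 × 0.11 = $736.01
OASDI: $7,153.81 × 0.066 = $472.15
State unemployment insurance (employee share): $7,153.81 × 0.01 = $71.54
Gym membership: $146.66
(Employer's $487.26 toward gym membership is not withheld from the employee.)
Total deductions = $462.85 + $173.96 + $736.01 + $472.15 + $71.54 + $146.66 = $2,063.17
Net pay = $7,153.81 − $2,063.17 = $5,090.64

$5,090.64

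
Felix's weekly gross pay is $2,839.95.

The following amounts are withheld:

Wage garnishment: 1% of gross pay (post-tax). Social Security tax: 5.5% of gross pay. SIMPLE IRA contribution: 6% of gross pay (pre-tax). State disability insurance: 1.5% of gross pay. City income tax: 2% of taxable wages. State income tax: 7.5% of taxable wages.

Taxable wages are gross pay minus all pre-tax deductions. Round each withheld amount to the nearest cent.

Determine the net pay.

$2,188.74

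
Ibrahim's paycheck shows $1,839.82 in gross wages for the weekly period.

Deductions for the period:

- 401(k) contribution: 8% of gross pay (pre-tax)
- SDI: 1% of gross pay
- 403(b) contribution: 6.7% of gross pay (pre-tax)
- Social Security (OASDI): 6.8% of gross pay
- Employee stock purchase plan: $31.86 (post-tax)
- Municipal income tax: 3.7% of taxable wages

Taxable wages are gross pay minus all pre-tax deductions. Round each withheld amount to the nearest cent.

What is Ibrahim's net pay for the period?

$1,335.92

401(k) contribution: $1,839.82 × 0.08 = $147.19
403(b) contribution: $1,839.82 × 0.067 = $123.27
Pre-tax total = $147.19 + $123.27 = $270.46
Taxable wages = $1,839.82 − $270.46 = $1,569.36
Municipal income tax: $1,569.36 × 0.037 = $58.07
SDI: $1,839.82 × 0.01 = $18.40
Social Security (OASDI): $1,839.82 × 0.068 = $125.11
Employee stock purchase plan: $31.86
Total deductions = $147.19 + $123.27 + $58.07 + $18.40 + $125.11 + $31.86 = $503.90
Net pay = $1,839.82 − $503.90 = $1,335.92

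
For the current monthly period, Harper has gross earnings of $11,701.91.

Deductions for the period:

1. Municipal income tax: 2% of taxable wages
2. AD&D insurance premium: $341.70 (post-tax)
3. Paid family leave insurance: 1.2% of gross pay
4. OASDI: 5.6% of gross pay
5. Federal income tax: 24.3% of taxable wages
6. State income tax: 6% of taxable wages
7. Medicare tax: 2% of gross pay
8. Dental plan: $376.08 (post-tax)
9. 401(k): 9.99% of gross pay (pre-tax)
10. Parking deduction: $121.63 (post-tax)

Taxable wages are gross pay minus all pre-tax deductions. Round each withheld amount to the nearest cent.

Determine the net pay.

401(k): $11,701.91 × 0.0999 = $1,169.02
Taxable wages = $11,701.91 − $1,169.02 = $10,532.89
State income tax: $10,532.89 × 0.06 = $631.97
Federal income tax: $10,532.89 × 0.243 = $2,559.49
Municipal income tax: $10,532.89 × 0.02 = $210.66
OASDI: $11,701.91 × 0.056 = $655.31
Medicare tax: $11,701.91 × 0.02 = $234.04
Paid family leave insurance: $11,701.91 × 0.012 = $140.42
Dental plan: $376.08
Parking deduction: $121.63
AD&D insurance premium: $341.70
Total deductions = $1,169.02 + $631.97 + $2,559.49 + $210.66 + $655.31 + $234.04 + $140.42 + $376.08 + $121.63 + $341.70 = $6,440.32
Net pay = $11,701.91 − $6,440.32 = $5,261.59

$5,261.59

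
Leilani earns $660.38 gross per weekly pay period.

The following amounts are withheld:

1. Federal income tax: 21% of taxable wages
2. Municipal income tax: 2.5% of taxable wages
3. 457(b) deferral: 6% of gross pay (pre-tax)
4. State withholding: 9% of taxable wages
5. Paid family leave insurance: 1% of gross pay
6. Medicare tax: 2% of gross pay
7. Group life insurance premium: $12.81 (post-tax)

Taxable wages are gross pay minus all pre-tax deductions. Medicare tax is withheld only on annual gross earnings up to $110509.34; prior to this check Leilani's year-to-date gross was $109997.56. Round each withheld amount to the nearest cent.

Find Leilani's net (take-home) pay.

$389.36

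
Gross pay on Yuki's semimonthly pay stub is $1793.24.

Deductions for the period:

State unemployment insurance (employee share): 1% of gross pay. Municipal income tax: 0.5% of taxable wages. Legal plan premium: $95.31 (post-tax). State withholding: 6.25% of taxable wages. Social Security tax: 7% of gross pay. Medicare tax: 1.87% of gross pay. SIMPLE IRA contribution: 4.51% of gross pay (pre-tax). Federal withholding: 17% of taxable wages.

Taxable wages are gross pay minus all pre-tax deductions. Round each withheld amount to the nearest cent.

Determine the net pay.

$1033.38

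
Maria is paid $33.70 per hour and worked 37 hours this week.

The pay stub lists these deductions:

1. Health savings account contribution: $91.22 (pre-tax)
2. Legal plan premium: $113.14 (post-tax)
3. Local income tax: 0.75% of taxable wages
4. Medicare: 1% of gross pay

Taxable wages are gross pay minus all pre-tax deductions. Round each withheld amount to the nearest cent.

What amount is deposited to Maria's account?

Gross pay: 37 × $33.70 = $1,246.90
Health savings account contribution: $91.22
Taxable wages = $1,246.90 − $91.22 = $1,155.68
Local income tax: $1,155.68 × 0.0075 = $8.67
Medicare: $1,246.90 × 0.01 = $12.47
Legal plan premium: $113.14
Total deductions = $91.22 + $8.67 + $12.47 + $113.14 = $225.50
Net pay = $1,246.90 − $225.50 = $1,021.40

$1,021.40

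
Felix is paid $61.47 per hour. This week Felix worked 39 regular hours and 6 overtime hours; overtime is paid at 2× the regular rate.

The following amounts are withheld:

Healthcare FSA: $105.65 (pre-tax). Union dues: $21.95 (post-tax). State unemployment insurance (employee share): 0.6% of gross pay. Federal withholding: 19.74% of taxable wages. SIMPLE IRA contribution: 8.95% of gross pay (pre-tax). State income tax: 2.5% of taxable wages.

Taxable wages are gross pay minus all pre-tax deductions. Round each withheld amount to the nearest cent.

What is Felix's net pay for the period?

Regular pay: 39 × $61.47 = $2,397.33
Overtime pay: 6 × $61.47 × 2 = $737.64
Gross pay = $2,397.33 + $737.64 = $3,134.97
Healthcare FSA: $105.65
SIMPLE IRA contribution: $3,134.97 × 0.0895 = $280.58
Pre-tax total = $105.65 + $280.58 = $386.23
Taxable wages = $3,134.97 − $386.23 = $2,748.74
Federal withholding: $2,748.74 × 0.1974 = $542.60
State income tax: $2,748.74 × 0.025 = $68.72
State unemployment insurance (employee share): $3,134.97 × 0.006 = $18.81
Union dues: $21.95
Total deductions = $105.65 + $280.58 + $542.60 + $68.72 + $18.81 + $21.95 = $1,038.31
Net pay = $3,134.97 − $1,038.31 = $2,096.66

$2,096.66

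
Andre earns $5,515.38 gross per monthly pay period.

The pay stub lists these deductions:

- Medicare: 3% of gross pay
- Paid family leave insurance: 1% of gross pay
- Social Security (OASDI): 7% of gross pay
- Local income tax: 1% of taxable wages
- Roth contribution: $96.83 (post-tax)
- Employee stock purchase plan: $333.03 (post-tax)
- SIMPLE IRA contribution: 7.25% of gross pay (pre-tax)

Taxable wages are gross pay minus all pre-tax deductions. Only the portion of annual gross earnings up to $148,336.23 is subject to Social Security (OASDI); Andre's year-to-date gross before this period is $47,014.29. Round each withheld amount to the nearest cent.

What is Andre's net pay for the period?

$4,027.80

SIMPLE IRA contribution: $5,515.38 × 0.0725 = $399.87
Taxable wages = $5,515.38 − $399.87 = $5,115.51
Local income tax: $5,115.51 × 0.01 = $51.16
Paid family leave insurance: $5,515.38 × 0.01 = $55.15
Social Security (OASDI): cap not yet reached, full $5,515.38 is subject → $5,515.38 × 0.07 = $386.08
Medicare: $5,515.38 × 0.03 = $165.46
Employee stock purchase plan: $333.03
Roth contribution: $96.83
Total deductions = $399.87 + $51.16 + $55.15 + $386.08 + $165.46 + $333.03 + $96.83 = $1,487.58
Net pay = $5,515.38 − $1,487.58 = $4,027.80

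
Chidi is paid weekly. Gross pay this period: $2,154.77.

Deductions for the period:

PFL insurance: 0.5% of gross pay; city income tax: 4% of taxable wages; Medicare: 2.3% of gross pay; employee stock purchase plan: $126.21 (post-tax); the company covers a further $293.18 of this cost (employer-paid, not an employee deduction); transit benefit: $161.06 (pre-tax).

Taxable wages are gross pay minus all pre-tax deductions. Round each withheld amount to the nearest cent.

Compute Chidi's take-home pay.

$1,727.42

Transit benefit: $161.06
Taxable wages = $2,154.77 − $161.06 = $1,993.71
City income tax: $1,993.71 × 0.04 = $79.75
Medicare: $2,154.77 × 0.023 = $49.56
PFL insurance: $2,154.77 × 0.005 = $10.77
Employee stock purchase plan: $126.21
(Employer's $293.18 toward employee stock purchase plan is not withheld from the employee.)
Total deductions = $161.06 + $79.75 + $49.56 + $10.77 + $126.21 = $427.35
Net pay = $2,154.77 − $427.35 = $1,727.42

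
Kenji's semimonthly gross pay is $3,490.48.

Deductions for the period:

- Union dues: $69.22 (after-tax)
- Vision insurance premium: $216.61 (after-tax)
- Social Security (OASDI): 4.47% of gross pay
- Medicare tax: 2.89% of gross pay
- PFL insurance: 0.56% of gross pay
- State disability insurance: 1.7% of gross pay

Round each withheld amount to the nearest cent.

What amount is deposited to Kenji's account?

$2,868.87

State disability insurance: $3,490.48 × 0.017 = $59.34
Medicare tax: $3,490.48 × 0.0289 = $100.87
PFL insurance: $3,490.48 × 0.0056 = $19.55
Social Security (OASDI): $3,490.48 × 0.0447 = $156.02
Union dues: $69.22
Vision insurance premium: $216.61
Total deductions = $59.34 + $100.87 + $19.55 + $156.02 + $69.22 + $216.61 = $621.61
Net pay = $3,490.48 − $621.61 = $2,868.87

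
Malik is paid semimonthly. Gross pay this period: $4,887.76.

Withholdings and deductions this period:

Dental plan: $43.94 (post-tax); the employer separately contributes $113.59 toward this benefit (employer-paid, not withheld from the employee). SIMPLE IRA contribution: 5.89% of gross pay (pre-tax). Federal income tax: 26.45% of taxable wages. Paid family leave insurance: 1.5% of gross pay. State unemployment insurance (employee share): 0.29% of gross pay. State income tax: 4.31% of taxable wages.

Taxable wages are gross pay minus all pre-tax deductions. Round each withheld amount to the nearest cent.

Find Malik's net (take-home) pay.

SIMPLE IRA contribution: $4,887.76 × 0.0589 = $287.89
Taxable wages = $4,887.76 − $287.89 = $4,599.87
State income tax: $4,599.87 × 0.0431 = $198.25
Federal income tax: $4,599.87 × 0.2645 = $1,216.67
State unemployment insurance (employee share): $4,887.76 × 0.0029 = $14.17
Paid family leave insurance: $4,887.76 × 0.015 = $73.32
Dental plan: $43.94
(Employer's $113.59 toward dental plan is not withheld from the employee.)
Total deductions = $287.89 + $198.25 + $1,216.67 + $14.17 + $73.32 + $43.94 = $1,834.24
Net pay = $4,887.76 − $1,834.24 = $3,053.52

$3,053.52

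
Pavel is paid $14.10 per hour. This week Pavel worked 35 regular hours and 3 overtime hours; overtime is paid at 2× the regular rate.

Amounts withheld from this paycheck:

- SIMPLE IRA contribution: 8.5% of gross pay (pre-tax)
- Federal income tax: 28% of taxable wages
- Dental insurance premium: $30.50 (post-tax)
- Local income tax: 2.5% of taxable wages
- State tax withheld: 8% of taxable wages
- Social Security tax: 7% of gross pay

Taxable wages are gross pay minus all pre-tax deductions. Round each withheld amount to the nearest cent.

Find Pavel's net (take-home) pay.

$254.34

Regular pay: 35 × $14.10 = $493.50
Overtime pay: 3 × $14.10 × 2 = $84.60
Gross pay = $493.50 + $84.60 = $578.10
SIMPLE IRA contribution: $578.10 × 0.085 = $49.14
Taxable wages = $578.10 − $49.14 = $528.96
State tax withheld: $528.96 × 0.08 = $42.32
Local income tax: $528.96 × 0.025 = $13.22
Federal income tax: $528.96 × 0.28 = $148.11
Social Security tax: $578.10 × 0.07 = $40.47
Dental insurance premium: $30.50
Total deductions = $49.14 + $42.32 + $13.22 + $148.11 + $40.47 + $30.50 = $323.76
Net pay = $578.10 − $323.76 = $254.34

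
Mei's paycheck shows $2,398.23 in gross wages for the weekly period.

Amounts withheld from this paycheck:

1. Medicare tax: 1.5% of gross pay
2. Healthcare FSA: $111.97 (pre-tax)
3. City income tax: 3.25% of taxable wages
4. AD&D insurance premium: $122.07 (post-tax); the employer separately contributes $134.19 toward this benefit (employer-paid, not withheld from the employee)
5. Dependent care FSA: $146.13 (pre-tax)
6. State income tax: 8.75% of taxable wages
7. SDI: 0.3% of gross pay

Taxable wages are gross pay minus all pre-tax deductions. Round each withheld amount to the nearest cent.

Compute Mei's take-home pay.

Dependent care FSA: $146.13
Healthcare FSA: $111.97
Pre-tax total = $146.13 + $111.97 = $258.10
Taxable wages = $2,398.23 − $258.10 = $2,140.13
State income tax: $2,140.13 × 0.0875 = $187.26
City income tax: $2,140.13 × 0.0325 = $69.55
Medicare tax: $2,398.23 × 0.015 = $35.97
SDI: $2,398.23 × 0.003 = $7.19
AD&D insurance premium: $122.07
(Employer's $134.19 toward AD&D insurance premium is not withheld from the employee.)
Total deductions = $146.13 + $111.97 + $187.26 + $69.55 + $35.97 + $7.19 + $122.07 = $680.14
Net pay = $2,398.23 − $680.14 = $1,718.09

$1,718.09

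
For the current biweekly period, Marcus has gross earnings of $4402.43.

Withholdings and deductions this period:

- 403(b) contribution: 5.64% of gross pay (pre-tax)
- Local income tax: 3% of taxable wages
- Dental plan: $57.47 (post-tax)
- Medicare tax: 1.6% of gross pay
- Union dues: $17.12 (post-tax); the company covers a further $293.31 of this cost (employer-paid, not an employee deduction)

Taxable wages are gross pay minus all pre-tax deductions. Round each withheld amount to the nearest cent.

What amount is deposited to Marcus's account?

$3884.48

403(b) contribution: $4402.43 × 0.0564 = $248.30
Taxable wages = $4402.43 − $248.30 = $4154.13
Local income tax: $4154.13 × 0.03 = $124.62
Medicare tax: $4402.43 × 0.016 = $70.44
Dental plan: $57.47
Union dues: $17.12
(Employer's $293.31 toward union dues is not withheld from the employee.)
Total deductions = $248.30 + $124.62 + $70.44 + $57.47 + $17.12 = $517.95
Net pay = $4402.43 − $517.95 = $3884.48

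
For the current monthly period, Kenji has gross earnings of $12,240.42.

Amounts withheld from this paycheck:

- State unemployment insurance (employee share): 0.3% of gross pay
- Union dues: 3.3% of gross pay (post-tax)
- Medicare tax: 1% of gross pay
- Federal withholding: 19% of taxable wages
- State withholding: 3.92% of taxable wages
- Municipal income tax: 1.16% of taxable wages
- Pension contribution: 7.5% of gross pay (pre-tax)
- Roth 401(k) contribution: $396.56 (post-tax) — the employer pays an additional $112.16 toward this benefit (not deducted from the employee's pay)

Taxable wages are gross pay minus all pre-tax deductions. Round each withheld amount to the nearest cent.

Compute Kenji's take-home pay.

Pension contribution: $12,240.42 × 0.075 = $918.03
Taxable wages = $12,240.42 − $918.03 = $11,322.39
Federal withholding: $11,322.39 × 0.19 = $2,151.25
State withholding: $11,322.39 × 0.0392 = $443.84
Municipal income tax: $11,322.39 × 0.0116 = $131.34
Medicare tax: $12,240.42 × 0.01 = $122.40
State unemployment insurance (employee share): $12,240.42 × 0.003 = $36.72
Union dues: $12,240.42 × 0.033 = $403.93
Roth 401(k) contribution: $396.56
(Employer's $112.16 toward Roth 401(k) contribution is not withheld from the employee.)
Total deductions = $918.03 + $2,151.25 + $443.84 + $131.34 + $122.40 + $36.72 + $403.93 + $396.56 = $4,604.07
Net pay = $12,240.42 − $4,604.07 = $7,636.35

$7,636.35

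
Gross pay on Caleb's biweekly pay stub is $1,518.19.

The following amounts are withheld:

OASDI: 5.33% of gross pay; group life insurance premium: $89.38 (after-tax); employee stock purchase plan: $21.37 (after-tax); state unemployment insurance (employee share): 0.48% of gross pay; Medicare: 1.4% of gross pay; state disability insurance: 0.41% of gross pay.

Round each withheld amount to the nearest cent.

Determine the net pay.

State disability insurance: $1,518.19 × 0.0041 = $6.22
Medicare: $1,518.19 × 0.014 = $21.25
OASDI: $1,518.19 × 0.0533 = $80.92
State unemployment insurance (employee share): $1,518.19 × 0.0048 = $7.29
Group life insurance premium: $89.38
Employee stock purchase plan: $21.37
Total deductions = $6.22 + $21.25 + $80.92 + $7.29 + $89.38 + $21.37 = $226.43
Net pay = $1,518.19 − $226.43 = $1,291.76

$1,291.76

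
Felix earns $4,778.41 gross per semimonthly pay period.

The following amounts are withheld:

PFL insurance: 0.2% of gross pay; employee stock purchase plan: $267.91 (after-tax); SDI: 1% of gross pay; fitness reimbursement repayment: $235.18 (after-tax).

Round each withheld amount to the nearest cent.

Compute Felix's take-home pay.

SDI: $4,778.41 × 0.01 = $47.78
PFL insurance: $4,778.41 × 0.002 = $9.56
Fitness reimbursement repayment: $235.18
Employee stock purchase plan: $267.91
Total deductions = $47.78 + $9.56 + $235.18 + $267.91 = $560.43
Net pay = $4,778.41 − $560.43 = $4,217.98

$4,217.98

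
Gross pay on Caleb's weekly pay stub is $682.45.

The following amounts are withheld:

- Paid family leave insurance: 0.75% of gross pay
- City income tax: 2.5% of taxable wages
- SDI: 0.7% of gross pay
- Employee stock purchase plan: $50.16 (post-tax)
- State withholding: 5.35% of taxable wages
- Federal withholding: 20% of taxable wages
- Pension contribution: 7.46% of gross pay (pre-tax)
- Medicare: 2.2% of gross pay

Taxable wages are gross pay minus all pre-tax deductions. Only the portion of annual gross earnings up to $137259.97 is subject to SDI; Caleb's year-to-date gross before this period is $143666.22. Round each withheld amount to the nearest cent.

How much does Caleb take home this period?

Pension contribution: $682.45 × 0.0746 = $50.91
Taxable wages = $682.45 − $50.91 = $631.54
State withholding: $631.54 × 0.0535 = $33.79
City income tax: $631.54 × 0.025 = $15.79
Federal withholding: $631.54 × 0.2 = $126.31
Medicare: $682.45 × 0.022 = $15.01
Paid family leave insurance: $682.45 × 0.0075 = $5.12
SDI: annual cap $137259.97 already reached (YTD $143666.22), so $0.00
Employee stock purchase plan: $50.16
Total deductions = $50.91 + $33.79 + $15.79 + $126.31 + $15.01 + $5.12 + $0.00 + $50.16 = $297.09
Net pay = $682.45 − $297.09 = $385.36

$385.36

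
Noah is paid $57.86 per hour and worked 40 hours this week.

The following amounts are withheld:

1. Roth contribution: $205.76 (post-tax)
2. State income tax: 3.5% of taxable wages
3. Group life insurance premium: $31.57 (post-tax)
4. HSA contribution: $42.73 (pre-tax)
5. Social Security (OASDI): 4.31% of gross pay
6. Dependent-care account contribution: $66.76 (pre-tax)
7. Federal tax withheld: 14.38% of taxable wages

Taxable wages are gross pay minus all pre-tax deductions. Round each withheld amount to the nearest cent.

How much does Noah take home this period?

Gross pay: 40 × $57.86 = $2314.40
HSA contribution: $42.73
Dependent-care account contribution: $66.76
Pre-tax total = $42.73 + $66.76 = $109.49
Taxable wages = $2314.40 − $109.49 = $2204.91
State income tax: $2204.91 × 0.035 = $77.17
Federal tax withheld: $2204.91 × 0.1438 = $317.07
Social Security (OASDI): $2314.40 × 0.0431 = $99.75
Group life insurance premium: $31.57
Roth contribution: $205.76
Total deductions = $42.73 + $66.76 + $77.17 + $317.07 + $99.75 + $31.57 + $205.76 = $840.81
Net pay = $2314.40 − $840.81 = $1473.59

$1473.59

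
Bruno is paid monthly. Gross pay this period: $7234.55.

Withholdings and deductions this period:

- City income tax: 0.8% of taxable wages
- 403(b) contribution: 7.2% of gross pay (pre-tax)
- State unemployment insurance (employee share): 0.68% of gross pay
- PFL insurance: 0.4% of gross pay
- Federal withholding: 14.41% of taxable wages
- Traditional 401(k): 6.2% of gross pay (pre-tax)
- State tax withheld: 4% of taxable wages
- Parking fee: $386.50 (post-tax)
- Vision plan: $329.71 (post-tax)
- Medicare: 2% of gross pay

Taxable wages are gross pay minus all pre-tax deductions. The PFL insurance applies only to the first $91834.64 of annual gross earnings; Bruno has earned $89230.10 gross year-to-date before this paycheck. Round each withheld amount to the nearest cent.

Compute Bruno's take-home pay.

$4141.09

Traditional 401(k): $7234.55 × 0.062 = $448.54
403(b) contribution: $7234.55 × 0.072 = $520.89
Pre-tax total = $448.54 + $520.89 = $969.43
Taxable wages = $7234.55 − $969.43 = $6265.12
Federal withholding: $6265.12 × 0.1441 = $902.80
State tax withheld: $6265.12 × 0.04 = $250.60
City income tax: $6265.12 × 0.008 = $50.12
State unemployment insurance (employee share): $7234.55 × 0.0068 = $49.19
PFL insurance: only $91834.64 − $89230.10 = $2604.54 of this check is subject → $2604.54 × 0.004 = $10.42
Medicare: $7234.55 × 0.02 = $144.69
Parking fee: $386.50
Vision plan: $329.71
Total deductions = $448.54 + $520.89 + $902.80 + $250.60 + $50.12 + $49.19 + $10.42 + $144.69 + $386.50 + $329.71 = $3093.46
Net pay = $7234.55 − $3093.46 = $4141.09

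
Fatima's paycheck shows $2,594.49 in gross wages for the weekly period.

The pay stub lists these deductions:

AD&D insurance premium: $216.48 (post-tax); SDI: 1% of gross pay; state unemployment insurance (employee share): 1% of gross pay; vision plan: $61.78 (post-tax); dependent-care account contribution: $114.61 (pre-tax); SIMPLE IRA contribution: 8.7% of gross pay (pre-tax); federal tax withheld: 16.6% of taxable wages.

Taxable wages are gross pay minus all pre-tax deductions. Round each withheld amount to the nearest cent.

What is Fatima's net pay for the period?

$1,549.83

SIMPLE IRA contribution: $2,594.49 × 0.087 = $225.72
Dependent-care account contribution: $114.61
Pre-tax total = $225.72 + $114.61 = $340.33
Taxable wages = $2,594.49 − $340.33 = $2,254.16
Federal tax withheld: $2,254.16 × 0.166 = $374.19
State unemployment insurance (employee share): $2,594.49 × 0.01 = $25.94
SDI: $2,594.49 × 0.01 = $25.94
AD&D insurance premium: $216.48
Vision plan: $61.78
Total deductions = $225.72 + $114.61 + $374.19 + $25.94 + $25.94 + $216.48 + $61.78 = $1,044.66
Net pay = $2,594.49 − $1,044.66 = $1,549.83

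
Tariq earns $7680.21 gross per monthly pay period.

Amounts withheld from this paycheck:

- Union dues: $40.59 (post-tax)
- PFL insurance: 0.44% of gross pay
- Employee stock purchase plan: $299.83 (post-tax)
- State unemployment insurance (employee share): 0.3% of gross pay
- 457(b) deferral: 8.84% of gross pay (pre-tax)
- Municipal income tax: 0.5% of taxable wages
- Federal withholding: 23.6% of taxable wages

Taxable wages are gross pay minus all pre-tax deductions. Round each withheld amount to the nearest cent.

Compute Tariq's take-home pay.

$4916.72

457(b) deferral: $7680.21 × 0.0884 = $678.93
Taxable wages = $7680.21 − $678.93 = $7001.28
Federal withholding: $7001.28 × 0.236 = $1652.30
Municipal income tax: $7001.28 × 0.005 = $35.01
State unemployment insurance (employee share): $7680.21 × 0.003 = $23.04
PFL insurance: $7680.21 × 0.0044 = $33.79
Union dues: $40.59
Employee stock purchase plan: $299.83
Total deductions = $678.93 + $1652.30 + $35.01 + $23.04 + $33.79 + $40.59 + $299.83 = $2763.49
Net pay = $7680.21 − $2763.49 = $4916.72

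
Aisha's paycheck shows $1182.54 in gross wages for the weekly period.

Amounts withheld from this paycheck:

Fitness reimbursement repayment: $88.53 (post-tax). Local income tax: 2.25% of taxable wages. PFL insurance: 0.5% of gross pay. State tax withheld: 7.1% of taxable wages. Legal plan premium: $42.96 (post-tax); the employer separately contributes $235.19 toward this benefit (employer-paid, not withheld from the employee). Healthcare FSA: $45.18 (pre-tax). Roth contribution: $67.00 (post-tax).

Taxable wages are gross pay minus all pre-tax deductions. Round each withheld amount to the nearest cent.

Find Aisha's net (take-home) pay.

$826.62

Healthcare FSA: $45.18
Taxable wages = $1182.54 − $45.18 = $1137.36
State tax withheld: $1137.36 × 0.071 = $80.75
Local income tax: $1137.36 × 0.0225 = $25.59
PFL insurance: $1182.54 × 0.005 = $5.91
Roth contribution: $67.00
Legal plan premium: $42.96
Fitness reimbursement repayment: $88.53
(Employer's $235.19 toward legal plan premium is not withheld from the employee.)
Total deductions = $45.18 + $80.75 + $25.59 + $5.91 + $67.00 + $42.96 + $88.53 = $355.92
Net pay = $1182.54 − $355.92 = $826.62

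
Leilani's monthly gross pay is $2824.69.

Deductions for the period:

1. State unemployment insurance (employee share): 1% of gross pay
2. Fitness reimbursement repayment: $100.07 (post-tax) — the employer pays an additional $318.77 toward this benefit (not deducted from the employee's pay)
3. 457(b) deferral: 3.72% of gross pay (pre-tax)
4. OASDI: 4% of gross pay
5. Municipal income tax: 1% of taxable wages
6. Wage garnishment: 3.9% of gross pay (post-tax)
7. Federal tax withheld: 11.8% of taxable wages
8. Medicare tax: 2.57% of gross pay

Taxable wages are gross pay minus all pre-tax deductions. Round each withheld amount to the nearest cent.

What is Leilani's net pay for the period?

$1947.44

457(b) deferral: $2824.69 × 0.0372 = $105.08
Taxable wages = $2824.69 − $105.08 = $2719.61
Federal tax withheld: $2719.61 × 0.118 = $320.91
Municipal income tax: $2719.61 × 0.01 = $27.20
Medicare tax: $2824.69 × 0.0257 = $72.59
OASDI: $2824.69 × 0.04 = $112.99
State unemployment insurance (employee share): $2824.69 × 0.01 = $28.25
Wage garnishment: $2824.69 × 0.039 = $110.16
Fitness reimbursement repayment: $100.07
(Employer's $318.77 toward fitness reimbursement repayment is not withheld from the employee.)
Total deductions = $105.08 + $320.91 + $27.20 + $72.59 + $112.99 + $28.25 + $110.16 + $100.07 = $877.25
Net pay = $2824.69 − $877.25 = $1947.44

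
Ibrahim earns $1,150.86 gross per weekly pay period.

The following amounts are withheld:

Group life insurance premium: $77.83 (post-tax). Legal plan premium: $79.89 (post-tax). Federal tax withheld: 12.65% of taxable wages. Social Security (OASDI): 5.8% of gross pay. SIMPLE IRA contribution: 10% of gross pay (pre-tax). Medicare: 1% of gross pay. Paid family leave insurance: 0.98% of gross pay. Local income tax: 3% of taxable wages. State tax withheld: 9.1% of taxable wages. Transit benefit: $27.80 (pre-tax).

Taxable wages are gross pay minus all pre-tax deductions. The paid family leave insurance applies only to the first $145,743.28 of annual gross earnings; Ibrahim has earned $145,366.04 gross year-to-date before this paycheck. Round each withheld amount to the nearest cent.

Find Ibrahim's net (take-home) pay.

$518.81

Transit benefit: $27.80
SIMPLE IRA contribution: $1,150.86 × 0.1 = $115.09
Pre-tax total = $27.80 + $115.09 = $142.89
Taxable wages = $1,150.86 − $142.89 = $1,007.97
State tax withheld: $1,007.97 × 0.091 = $91.73
Local income tax: $1,007.97 × 0.03 = $30.24
Federal tax withheld: $1,007.97 × 0.1265 = $127.51
Paid family leave insurance: only $145,743.28 − $145,366.04 = $377.24 of this check is subject → $377.24 × 0.0098 = $3.70
Social Security (OASDI): $1,150.86 × 0.058 = $66.75
Medicare: $1,150.86 × 0.01 = $11.51
Group life insurance premium: $77.83
Legal plan premium: $79.89
Total deductions = $27.80 + $115.09 + $91.73 + $30.24 + $127.51 + $3.70 + $66.75 + $11.51 + $77.83 + $79.89 = $632.05
Net pay = $1,150.86 − $632.05 = $518.81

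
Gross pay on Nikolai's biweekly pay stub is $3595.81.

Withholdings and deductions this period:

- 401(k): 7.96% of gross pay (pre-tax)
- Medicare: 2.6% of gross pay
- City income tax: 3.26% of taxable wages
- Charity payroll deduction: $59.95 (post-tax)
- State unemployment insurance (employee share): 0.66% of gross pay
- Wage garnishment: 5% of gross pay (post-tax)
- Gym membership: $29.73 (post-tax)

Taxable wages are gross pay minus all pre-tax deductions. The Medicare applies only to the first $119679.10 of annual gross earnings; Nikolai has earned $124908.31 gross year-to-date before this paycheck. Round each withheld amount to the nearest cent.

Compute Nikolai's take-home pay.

401(k): $3595.81 × 0.0796 = $286.23
Taxable wages = $3595.81 − $286.23 = $3309.58
City income tax: $3309.58 × 0.0326 = $107.89
Medicare: annual cap $119679.10 already reached (YTD $124908.31), so $0.00
State unemployment insurance (employee share): $3595.81 × 0.0066 = $23.73
Charity payroll deduction: $59.95
Wage garnishment: $3595.81 × 0.05 = $179.79
Gym membership: $29.73
Total deductions = $286.23 + $107.89 + $0.00 + $23.73 + $59.95 + $179.79 + $29.73 = $687.32
Net pay = $3595.81 − $687.32 = $2908.49

$2908.49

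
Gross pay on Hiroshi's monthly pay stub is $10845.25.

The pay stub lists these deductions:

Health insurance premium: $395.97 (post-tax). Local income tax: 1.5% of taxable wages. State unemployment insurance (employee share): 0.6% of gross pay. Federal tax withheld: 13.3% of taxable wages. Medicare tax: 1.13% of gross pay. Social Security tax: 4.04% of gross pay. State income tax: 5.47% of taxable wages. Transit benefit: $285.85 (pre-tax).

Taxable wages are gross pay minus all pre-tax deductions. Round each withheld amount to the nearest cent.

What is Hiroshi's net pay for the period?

$7397.27

Transit benefit: $285.85
Taxable wages = $10845.25 − $285.85 = $10559.40
Local income tax: $10559.40 × 0.015 = $158.39
Federal tax withheld: $10559.40 × 0.133 = $1404.40
State income tax: $10559.40 × 0.0547 = $577.60
Social Security tax: $10845.25 × 0.0404 = $438.15
Medicare tax: $10845.25 × 0.0113 = $122.55
State unemployment insurance (employee share): $10845.25 × 0.006 = $65.07
Health insurance premium: $395.97
Total deductions = $285.85 + $158.39 + $1404.40 + $577.60 + $438.15 + $122.55 + $65.07 + $395.97 = $3447.98
Net pay = $10845.25 − $3447.98 = $7397.27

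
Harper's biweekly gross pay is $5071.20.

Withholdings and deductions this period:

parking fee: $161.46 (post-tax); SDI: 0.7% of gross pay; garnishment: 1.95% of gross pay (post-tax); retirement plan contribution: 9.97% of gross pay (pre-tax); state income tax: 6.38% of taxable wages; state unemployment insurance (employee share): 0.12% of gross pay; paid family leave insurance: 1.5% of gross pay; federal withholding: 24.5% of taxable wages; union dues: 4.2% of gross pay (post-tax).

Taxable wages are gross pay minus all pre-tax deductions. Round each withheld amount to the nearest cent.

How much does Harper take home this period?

Retirement plan contribution: $5071.20 × 0.0997 = $505.60
Taxable wages = $5071.20 − $505.60 = $4565.60
Federal withholding: $4565.60 × 0.245 = $1118.57
State income tax: $4565.60 × 0.0638 = $291.29
Paid family leave insurance: $5071.20 × 0.015 = $76.07
State unemployment insurance (employee share): $5071.20 × 0.0012 = $6.09
SDI: $5071.20 × 0.007 = $35.50
Parking fee: $161.46
Garnishment: $5071.20 × 0.0195 = $98.89
Union dues: $5071.20 × 0.042 = $212.99
Total deductions = $505.60 + $1118.57 + $291.29 + $76.07 + $6.09 + $35.50 + $161.46 + $98.89 + $212.99 = $2506.46
Net pay = $5071.20 − $2506.46 = $2564.74

$2564.74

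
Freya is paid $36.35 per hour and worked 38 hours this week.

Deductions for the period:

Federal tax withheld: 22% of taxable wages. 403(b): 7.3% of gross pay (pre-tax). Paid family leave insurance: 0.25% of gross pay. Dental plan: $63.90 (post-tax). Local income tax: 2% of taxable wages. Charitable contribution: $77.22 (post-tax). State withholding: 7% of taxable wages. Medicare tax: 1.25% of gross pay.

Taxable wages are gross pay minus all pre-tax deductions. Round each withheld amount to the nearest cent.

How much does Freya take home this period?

$721.69

Gross pay: 38 × $36.35 = $1381.30
403(b): $1381.30 × 0.073 = $100.83
Taxable wages = $1381.30 − $100.83 = $1280.47
Federal tax withheld: $1280.47 × 0.22 = $281.70
State withholding: $1280.47 × 0.07 = $89.63
Local income tax: $1280.47 × 0.02 = $25.61
Medicare tax: $1381.30 × 0.0125 = $17.27
Paid family leave insurance: $1381.30 × 0.0025 = $3.45
Dental plan: $63.90
Charitable contribution: $77.22
Total deductions = $100.83 + $281.70 + $89.63 + $25.61 + $17.27 + $3.45 + $63.90 + $77.22 = $659.61
Net pay = $1381.30 − $659.61 = $721.69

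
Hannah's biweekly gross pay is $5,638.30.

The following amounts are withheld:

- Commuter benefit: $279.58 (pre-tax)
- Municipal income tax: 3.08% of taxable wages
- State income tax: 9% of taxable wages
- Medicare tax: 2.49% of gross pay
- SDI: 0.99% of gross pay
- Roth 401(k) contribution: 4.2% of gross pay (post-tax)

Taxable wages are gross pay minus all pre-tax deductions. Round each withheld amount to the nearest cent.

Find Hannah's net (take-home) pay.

Commuter benefit: $279.58
Taxable wages = $5,638.30 − $279.58 = $5,358.72
State income tax: $5,358.72 × 0.09 = $482.28
Municipal income tax: $5,358.72 × 0.0308 = $165.05
SDI: $5,638.30 × 0.0099 = $55.82
Medicare tax: $5,638.30 × 0.0249 = $140.39
Roth 401(k) contribution: $5,638.30 × 0.042 = $236.81
Total deductions = $279.58 + $482.28 + $165.05 + $55.82 + $140.39 + $236.81 = $1,359.93
Net pay = $5,638.30 − $1,359.93 = $4,278.37

$4,278.37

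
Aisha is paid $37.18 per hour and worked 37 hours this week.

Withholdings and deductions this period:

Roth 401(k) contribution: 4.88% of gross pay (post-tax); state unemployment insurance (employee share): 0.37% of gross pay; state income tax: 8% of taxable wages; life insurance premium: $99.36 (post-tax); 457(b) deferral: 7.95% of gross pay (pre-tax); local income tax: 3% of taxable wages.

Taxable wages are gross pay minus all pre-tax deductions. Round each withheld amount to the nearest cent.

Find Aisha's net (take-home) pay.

Gross pay: 37 × $37.18 = $1,375.66
457(b) deferral: $1,375.66 × 0.0795 = $109.36
Taxable wages = $1,375.66 − $109.36 = $1,266.30
State income tax: $1,266.30 × 0.08 = $101.30
Local income tax: $1,266.30 × 0.03 = $37.99
State unemployment insurance (employee share): $1,375.66 × 0.0037 = $5.09
Life insurance premium: $99.36
Roth 401(k) contribution: $1,375.66 × 0.0488 = $67.13
Total deductions = $109.36 + $101.30 + $37.99 + $5.09 + $99.36 + $67.13 = $420.23
Net pay = $1,375.66 − $420.23 = $955.43

$955.43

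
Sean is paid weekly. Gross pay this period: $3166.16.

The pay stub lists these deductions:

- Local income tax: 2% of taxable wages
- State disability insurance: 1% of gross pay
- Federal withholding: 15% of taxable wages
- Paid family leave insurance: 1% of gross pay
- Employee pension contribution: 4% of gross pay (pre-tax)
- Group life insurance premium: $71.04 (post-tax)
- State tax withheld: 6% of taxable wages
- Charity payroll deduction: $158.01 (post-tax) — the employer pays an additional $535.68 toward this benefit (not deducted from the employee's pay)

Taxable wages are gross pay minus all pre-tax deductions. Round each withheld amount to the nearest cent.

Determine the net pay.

$2048.05

Employee pension contribution: $3166.16 × 0.04 = $126.65
Taxable wages = $3166.16 − $126.65 = $3039.51
State tax withheld: $3039.51 × 0.06 = $182.37
Federal withholding: $3039.51 × 0.15 = $455.93
Local income tax: $3039.51 × 0.02 = $60.79
Paid family leave insurance: $3166.16 × 0.01 = $31.66
State disability insurance: $3166.16 × 0.01 = $31.66
Charity payroll deduction: $158.01
Group life insurance premium: $71.04
(Employer's $535.68 toward charity payroll deduction is not withheld from the employee.)
Total deductions = $126.65 + $182.37 + $455.93 + $60.79 + $31.66 + $31.66 + $158.01 + $71.04 = $1118.11
Net pay = $3166.16 − $1118.11 = $2048.05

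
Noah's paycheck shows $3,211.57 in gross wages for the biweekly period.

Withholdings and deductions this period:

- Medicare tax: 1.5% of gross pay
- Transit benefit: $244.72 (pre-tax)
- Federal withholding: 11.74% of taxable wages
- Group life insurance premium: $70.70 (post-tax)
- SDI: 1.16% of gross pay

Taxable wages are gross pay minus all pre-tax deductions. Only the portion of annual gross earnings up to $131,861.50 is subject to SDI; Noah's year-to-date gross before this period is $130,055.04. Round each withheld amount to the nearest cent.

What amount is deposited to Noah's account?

Transit benefit: $244.72
Taxable wages = $3,211.57 − $244.72 = $2,966.85
Federal withholding: $2,966.85 × 0.1174 = $348.31
Medicare tax: $3,211.57 × 0.015 = $48.17
SDI: only $131,861.50 − $130,055.04 = $1,806.46 of this check is subject → $1,806.46 × 0.0116 = $20.95
Group life insurance premium: $70.70
Total deductions = $244.72 + $348.31 + $48.17 + $20.95 + $70.70 = $732.85
Net pay = $3,211.57 − $732.85 = $2,478.72

$2,478.72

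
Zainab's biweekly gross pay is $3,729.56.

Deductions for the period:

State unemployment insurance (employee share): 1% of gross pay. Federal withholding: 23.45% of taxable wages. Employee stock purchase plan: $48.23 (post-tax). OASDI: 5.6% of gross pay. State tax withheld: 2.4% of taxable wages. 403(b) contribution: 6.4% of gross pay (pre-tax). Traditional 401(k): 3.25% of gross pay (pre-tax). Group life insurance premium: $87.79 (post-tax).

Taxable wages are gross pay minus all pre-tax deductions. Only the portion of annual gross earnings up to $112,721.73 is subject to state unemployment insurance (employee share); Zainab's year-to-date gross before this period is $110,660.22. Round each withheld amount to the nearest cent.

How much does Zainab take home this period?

$2,133.10

403(b) contribution: $3,729.56 × 0.064 = $238.69
Traditional 401(k): $3,729.56 × 0.0325 = $121.21
Pre-tax total = $238.69 + $121.21 = $359.90
Taxable wages = $3,729.56 − $359.90 = $3,369.66
Federal withholding: $3,369.66 × 0.2345 = $790.19
State tax withheld: $3,369.66 × 0.024 = $80.87
OASDI: $3,729.56 × 0.056 = $208.86
State unemployment insurance (employee share): only $112,721.73 − $110,660.22 = $2,061.51 of this check is subject → $2,061.51 × 0.01 = $20.62
Employee stock purchase plan: $48.23
Group life insurance premium: $87.79
Total deductions = $238.69 + $121.21 + $790.19 + $80.87 + $208.86 + $20.62 + $48.23 + $87.79 = $1,596.46
Net pay = $3,729.56 − $1,596.46 = $2,133.10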